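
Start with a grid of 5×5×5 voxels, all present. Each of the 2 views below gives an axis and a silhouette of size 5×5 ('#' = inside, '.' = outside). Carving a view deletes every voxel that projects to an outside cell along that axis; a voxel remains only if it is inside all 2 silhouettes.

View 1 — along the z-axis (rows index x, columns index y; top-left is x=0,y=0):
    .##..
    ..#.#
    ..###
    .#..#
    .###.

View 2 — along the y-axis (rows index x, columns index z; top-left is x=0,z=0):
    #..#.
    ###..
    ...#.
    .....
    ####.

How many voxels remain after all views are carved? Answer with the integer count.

|visual hull| = 25

start: 5×5×5 = 125 voxels
after view 1 [z-axis, 12 of 25 cells solid] → remaining = 60
after view 2 [y-axis, 10 of 25 cells solid] → remaining = 25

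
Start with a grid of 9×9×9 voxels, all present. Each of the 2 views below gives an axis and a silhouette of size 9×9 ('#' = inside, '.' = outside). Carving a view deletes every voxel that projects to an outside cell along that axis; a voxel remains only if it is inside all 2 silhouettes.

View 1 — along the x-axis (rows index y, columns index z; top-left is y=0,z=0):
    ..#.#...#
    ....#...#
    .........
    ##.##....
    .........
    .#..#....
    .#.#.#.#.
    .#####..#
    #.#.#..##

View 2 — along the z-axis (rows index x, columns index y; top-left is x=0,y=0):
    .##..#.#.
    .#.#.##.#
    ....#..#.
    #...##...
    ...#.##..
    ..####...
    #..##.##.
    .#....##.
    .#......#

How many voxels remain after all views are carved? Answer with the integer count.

remaining voxels: 90

initial block: 9^3 = 729
step 1: project along x, AND mask (26/81) → |grid| = 234
step 2: project along z, AND mask (31/81) → |grid| = 90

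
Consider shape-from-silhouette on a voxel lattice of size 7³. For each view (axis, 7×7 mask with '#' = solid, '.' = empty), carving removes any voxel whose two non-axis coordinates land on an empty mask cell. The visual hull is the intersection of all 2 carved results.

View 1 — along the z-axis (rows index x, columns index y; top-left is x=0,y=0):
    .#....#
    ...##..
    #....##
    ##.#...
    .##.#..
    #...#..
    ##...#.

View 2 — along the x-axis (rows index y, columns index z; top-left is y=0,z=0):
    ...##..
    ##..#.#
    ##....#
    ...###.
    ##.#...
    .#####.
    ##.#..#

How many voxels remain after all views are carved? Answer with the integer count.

start: 7×7×7 = 343 voxels
[1] z-view keeps 18 columns → grid now 126
[2] x-view keeps 24 columns → grid now 60

remaining voxels: 60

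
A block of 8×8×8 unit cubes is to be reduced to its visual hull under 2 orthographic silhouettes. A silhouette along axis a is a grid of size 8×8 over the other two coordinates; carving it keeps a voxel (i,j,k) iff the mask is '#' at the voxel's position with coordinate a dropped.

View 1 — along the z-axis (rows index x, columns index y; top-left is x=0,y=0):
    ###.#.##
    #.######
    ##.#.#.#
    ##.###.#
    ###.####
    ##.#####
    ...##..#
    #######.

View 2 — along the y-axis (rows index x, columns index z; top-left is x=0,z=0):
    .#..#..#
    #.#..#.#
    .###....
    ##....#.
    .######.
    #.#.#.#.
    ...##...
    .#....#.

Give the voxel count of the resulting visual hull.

|visual hull| = 169

before carving: 512 voxels (8×8×8)
  1. axis=2 (XY plane), |mask|=48  ⇒  voxels=384
  2. axis=1 (XZ plane), |mask|=27  ⇒  voxels=169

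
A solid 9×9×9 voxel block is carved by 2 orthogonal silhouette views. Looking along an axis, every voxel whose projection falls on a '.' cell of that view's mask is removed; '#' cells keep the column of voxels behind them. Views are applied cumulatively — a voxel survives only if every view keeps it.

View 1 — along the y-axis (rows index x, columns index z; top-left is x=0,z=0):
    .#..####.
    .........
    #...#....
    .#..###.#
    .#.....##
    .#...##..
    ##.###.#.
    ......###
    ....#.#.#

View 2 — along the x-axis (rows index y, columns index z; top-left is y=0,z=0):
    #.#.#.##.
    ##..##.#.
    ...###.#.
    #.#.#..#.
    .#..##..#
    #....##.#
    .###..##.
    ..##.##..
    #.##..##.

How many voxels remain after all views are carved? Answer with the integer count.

131 voxels

full grid |V| = 729
[1] y-view keeps 30 columns → grid now 270
[2] x-view keeps 40 columns → grid now 131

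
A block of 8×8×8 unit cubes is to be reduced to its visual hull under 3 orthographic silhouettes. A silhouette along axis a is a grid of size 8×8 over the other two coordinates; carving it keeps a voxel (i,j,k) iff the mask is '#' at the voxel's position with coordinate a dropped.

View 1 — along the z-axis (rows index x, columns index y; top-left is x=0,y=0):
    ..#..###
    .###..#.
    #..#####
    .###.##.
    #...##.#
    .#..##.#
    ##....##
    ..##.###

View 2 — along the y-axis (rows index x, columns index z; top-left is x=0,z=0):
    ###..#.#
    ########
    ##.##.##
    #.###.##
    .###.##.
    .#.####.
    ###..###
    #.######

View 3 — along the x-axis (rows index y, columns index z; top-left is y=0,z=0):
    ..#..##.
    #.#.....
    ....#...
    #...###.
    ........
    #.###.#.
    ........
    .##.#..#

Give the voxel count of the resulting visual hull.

remaining voxels: 68

initial block: 8^3 = 512
[1] z-view keeps 36 columns → grid now 288
[2] y-view keeps 48 columns → grid now 217
[3] x-view keeps 19 columns → grid now 68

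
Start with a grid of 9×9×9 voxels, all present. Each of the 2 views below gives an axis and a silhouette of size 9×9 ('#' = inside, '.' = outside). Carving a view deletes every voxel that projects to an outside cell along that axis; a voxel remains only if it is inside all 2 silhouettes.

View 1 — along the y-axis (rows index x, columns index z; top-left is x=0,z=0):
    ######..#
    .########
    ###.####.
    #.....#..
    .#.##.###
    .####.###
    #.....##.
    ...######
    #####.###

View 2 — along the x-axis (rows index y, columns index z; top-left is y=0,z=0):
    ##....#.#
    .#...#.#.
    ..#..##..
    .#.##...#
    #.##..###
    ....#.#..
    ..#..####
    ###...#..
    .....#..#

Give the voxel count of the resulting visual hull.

start: 9×9×9 = 729 voxels
[1] y-view keeps 54 columns → grid now 486
[2] x-view keeps 33 columns → grid now 200

|visual hull| = 200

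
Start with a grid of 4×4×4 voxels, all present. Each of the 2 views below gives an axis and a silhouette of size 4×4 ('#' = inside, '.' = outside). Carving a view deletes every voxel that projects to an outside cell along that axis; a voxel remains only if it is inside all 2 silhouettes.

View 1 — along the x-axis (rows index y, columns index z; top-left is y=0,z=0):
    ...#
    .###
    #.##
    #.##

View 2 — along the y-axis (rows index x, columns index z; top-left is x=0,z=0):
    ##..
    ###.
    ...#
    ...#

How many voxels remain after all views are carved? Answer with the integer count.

full grid |V| = 64
after view 1 [x-axis, 10 of 16 cells solid] → remaining = 40
after view 2 [y-axis, 7 of 16 cells solid] → remaining = 17

17 voxels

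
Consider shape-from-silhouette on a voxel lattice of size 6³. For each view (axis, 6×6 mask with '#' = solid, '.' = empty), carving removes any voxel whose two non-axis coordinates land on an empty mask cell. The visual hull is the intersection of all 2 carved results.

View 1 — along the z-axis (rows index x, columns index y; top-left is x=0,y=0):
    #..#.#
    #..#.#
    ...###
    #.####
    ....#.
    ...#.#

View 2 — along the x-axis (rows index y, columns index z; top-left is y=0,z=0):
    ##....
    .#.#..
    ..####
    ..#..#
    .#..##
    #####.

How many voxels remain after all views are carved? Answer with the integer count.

initial block: 6^3 = 216
V1 z: intersect with XY mask (17 set) -- 102 left
V2 x: intersect with YZ mask (18 set) -- 54 left

54 voxels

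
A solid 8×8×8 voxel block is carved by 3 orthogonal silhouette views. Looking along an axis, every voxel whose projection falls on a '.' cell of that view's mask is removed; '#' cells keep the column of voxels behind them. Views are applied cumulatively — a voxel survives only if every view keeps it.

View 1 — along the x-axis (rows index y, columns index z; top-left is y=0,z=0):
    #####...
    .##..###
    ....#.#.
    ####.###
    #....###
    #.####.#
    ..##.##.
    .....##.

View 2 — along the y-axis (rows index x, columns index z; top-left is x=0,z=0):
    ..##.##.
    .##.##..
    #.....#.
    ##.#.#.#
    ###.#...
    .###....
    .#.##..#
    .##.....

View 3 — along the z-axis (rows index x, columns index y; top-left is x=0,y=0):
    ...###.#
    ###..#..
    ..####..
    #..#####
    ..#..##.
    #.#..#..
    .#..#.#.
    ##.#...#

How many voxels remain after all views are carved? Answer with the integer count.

voxel count = 65

before carving: 512 voxels (8×8×8)
V1 x: intersect with YZ mask (35 set) -- 280 left
V2 y: intersect with XZ mask (28 set) -- 118 left
V3 z: intersect with XY mask (31 set) -- 65 left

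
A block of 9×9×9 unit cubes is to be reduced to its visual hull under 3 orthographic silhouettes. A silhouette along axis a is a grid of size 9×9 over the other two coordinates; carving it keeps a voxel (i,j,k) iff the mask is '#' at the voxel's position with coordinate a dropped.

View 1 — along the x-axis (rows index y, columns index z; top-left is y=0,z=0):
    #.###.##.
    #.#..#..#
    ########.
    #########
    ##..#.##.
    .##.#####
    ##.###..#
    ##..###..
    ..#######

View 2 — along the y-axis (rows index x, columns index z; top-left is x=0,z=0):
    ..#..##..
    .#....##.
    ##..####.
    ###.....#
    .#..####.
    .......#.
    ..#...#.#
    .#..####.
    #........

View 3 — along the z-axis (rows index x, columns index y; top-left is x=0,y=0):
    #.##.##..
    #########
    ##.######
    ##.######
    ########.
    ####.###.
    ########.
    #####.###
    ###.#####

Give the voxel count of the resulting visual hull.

171 voxels

start: 9×9×9 = 729 voxels
step 1: project along x, AND mask (57/81) → |grid| = 513
step 2: project along y, AND mask (31/81) → |grid| = 203
step 3: project along z, AND mask (69/81) → |grid| = 171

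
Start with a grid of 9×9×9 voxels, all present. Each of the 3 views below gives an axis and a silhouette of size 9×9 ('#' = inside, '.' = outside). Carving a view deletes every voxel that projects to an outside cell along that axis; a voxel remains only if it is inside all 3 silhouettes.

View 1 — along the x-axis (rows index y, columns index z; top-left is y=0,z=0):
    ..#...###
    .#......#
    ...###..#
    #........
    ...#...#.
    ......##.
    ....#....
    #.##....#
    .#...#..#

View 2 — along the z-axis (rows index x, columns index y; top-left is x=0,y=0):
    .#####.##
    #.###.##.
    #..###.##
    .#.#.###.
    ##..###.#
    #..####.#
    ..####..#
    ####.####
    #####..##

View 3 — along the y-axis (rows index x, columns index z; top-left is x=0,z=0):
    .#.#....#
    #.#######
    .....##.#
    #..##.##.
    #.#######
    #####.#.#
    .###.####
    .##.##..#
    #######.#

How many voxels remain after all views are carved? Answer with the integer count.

initial block: 9^3 = 729
after view 1 [x-axis, 23 of 81 cells solid] → remaining = 207
after view 2 [z-axis, 56 of 81 cells solid] → remaining = 140
after view 3 [y-axis, 54 of 81 cells solid] → remaining = 99

|visual hull| = 99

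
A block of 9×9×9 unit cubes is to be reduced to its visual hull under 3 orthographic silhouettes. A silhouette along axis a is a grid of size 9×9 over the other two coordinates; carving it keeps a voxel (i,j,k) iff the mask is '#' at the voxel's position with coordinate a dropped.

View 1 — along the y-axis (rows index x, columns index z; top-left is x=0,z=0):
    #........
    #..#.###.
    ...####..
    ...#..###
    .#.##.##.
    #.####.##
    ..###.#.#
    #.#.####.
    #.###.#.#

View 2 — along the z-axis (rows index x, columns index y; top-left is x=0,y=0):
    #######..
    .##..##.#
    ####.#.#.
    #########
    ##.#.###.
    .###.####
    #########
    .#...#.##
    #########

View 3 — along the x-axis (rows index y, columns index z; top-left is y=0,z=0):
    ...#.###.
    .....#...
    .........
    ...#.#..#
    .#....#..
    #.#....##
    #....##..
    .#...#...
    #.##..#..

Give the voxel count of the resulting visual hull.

full grid |V| = 729
step 1: project along y, AND mask (43/81) → |grid| = 387
step 2: project along z, AND mask (62/81) → |grid| = 294
step 3: project along x, AND mask (23/81) → |grid| = 83

voxel count = 83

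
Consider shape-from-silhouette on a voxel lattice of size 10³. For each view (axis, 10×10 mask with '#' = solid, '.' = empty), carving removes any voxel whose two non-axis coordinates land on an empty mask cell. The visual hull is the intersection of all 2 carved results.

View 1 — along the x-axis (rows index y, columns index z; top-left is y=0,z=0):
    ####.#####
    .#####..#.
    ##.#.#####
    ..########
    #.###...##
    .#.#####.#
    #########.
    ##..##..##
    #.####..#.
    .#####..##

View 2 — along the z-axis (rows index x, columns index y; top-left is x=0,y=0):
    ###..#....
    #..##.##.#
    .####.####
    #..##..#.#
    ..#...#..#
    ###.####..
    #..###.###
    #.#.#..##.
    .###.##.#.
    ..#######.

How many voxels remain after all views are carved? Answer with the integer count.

420 voxels

start: 10×10×10 = 1000 voxels
[1] x-view keeps 72 columns → grid now 720
[2] z-view keeps 58 columns → grid now 420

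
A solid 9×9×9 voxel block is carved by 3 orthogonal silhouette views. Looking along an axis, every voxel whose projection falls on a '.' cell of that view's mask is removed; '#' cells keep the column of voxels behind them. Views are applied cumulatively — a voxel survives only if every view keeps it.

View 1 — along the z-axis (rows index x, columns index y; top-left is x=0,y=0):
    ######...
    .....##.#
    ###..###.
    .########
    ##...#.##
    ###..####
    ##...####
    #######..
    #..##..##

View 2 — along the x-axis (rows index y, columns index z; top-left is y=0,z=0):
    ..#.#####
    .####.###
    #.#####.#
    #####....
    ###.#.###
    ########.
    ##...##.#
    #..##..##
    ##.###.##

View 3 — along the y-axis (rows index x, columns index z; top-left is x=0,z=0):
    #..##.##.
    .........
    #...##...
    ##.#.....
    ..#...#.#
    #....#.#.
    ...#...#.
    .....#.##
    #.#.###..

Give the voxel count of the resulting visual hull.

voxel count = 118

full grid |V| = 729
[1] z-view keeps 53 columns → grid now 477
[2] x-view keeps 57 columns → grid now 340
[3] y-view keeps 27 columns → grid now 118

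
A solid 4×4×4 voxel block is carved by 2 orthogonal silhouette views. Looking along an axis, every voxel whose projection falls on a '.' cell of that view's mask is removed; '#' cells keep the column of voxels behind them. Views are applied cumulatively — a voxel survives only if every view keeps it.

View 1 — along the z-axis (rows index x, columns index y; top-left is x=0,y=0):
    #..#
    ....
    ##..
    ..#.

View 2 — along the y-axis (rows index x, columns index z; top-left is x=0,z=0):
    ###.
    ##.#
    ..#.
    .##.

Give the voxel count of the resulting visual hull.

voxel count = 10

before carving: 64 voxels (4×4×4)
carve view 1 (along z, XY-mask fill 5/16): 20 voxels remain
carve view 2 (along y, XZ-mask fill 9/16): 10 voxels remain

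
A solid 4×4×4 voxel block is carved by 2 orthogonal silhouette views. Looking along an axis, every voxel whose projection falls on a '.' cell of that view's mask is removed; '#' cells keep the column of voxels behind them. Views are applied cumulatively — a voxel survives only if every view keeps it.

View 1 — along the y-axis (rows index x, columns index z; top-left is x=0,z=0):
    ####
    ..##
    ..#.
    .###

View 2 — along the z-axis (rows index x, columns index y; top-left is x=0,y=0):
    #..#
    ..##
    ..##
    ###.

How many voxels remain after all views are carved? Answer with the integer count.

before carving: 64 voxels (4×4×4)
step 1: project along y, AND mask (10/16) → |grid| = 40
step 2: project along z, AND mask (9/16) → |grid| = 23

|visual hull| = 23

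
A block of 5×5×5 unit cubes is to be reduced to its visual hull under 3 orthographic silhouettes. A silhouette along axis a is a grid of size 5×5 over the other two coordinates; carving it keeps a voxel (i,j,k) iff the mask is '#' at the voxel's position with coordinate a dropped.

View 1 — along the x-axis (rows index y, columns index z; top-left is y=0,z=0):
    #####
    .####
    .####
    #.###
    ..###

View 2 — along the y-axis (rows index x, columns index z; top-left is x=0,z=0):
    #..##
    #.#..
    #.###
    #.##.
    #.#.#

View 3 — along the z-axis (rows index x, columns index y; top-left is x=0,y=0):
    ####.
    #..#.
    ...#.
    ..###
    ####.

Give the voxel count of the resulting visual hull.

voxel count = 35

start: 5×5×5 = 125 voxels
[1] x-view keeps 20 columns → grid now 100
[2] y-view keeps 15 columns → grid now 60
[3] z-view keeps 14 columns → grid now 35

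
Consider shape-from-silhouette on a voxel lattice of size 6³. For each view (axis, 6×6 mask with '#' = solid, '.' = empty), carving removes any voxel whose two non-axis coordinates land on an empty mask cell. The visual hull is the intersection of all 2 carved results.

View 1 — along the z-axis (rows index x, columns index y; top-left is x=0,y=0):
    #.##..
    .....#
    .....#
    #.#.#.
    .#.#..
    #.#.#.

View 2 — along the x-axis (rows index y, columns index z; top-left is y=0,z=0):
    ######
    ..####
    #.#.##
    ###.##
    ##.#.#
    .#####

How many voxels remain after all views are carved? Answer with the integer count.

voxel count = 62

before carving: 216 voxels (6×6×6)
[1] z-view keeps 13 columns → grid now 78
[2] x-view keeps 28 columns → grid now 62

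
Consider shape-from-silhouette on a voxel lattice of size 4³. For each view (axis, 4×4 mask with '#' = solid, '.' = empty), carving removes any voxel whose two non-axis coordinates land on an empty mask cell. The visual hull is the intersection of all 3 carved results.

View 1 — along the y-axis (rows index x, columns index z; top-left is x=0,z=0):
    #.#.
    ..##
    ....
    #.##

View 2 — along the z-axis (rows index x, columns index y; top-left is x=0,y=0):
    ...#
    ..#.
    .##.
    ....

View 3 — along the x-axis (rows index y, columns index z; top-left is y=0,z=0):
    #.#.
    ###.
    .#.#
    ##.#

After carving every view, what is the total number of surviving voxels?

remaining voxels: 2

initial block: 4^3 = 64
V1 y: intersect with XZ mask (7 set) -- 28 left
V2 z: intersect with XY mask (4 set) -- 4 left
V3 x: intersect with YZ mask (10 set) -- 2 left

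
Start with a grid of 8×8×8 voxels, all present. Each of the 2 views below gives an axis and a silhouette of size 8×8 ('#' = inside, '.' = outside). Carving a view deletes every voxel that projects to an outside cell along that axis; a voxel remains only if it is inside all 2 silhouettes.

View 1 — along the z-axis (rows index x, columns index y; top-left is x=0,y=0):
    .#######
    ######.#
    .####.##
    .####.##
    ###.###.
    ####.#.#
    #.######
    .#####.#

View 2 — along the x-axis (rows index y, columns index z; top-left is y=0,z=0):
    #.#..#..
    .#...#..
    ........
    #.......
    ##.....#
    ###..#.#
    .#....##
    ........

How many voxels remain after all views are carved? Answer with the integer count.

|visual hull| = 99

initial block: 8^3 = 512
  1. axis=2 (XY plane), |mask|=51  ⇒  voxels=408
  2. axis=0 (YZ plane), |mask|=17  ⇒  voxels=99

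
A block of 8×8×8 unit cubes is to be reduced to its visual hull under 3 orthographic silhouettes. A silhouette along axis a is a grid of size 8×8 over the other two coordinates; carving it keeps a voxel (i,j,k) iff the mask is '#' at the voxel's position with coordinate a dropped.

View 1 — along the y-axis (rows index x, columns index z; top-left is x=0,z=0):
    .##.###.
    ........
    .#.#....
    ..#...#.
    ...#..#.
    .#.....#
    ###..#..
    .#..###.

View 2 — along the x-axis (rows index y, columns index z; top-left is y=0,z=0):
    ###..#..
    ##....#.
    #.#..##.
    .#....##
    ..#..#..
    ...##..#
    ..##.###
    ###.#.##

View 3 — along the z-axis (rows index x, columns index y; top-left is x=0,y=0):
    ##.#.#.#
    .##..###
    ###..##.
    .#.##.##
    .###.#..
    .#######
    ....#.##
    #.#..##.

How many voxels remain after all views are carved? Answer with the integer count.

|visual hull| = 48

full grid |V| = 512
[1] y-view keeps 21 columns → grid now 168
[2] x-view keeps 30 columns → grid now 83
[3] z-view keeps 38 columns → grid now 48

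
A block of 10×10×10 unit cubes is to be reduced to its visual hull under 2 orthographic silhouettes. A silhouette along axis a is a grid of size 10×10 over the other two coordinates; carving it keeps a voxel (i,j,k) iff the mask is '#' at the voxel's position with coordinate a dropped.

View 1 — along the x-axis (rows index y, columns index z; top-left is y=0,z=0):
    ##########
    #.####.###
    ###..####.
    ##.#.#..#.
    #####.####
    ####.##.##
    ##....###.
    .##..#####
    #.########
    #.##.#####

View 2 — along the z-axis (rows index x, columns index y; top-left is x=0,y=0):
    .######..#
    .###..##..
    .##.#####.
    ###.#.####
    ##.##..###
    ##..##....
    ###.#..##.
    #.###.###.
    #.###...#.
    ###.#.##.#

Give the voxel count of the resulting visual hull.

voxel count = 485

initial block: 10^3 = 1000
step 1: project along x, AND mask (76/100) → |grid| = 760
step 2: project along z, AND mask (63/100) → |grid| = 485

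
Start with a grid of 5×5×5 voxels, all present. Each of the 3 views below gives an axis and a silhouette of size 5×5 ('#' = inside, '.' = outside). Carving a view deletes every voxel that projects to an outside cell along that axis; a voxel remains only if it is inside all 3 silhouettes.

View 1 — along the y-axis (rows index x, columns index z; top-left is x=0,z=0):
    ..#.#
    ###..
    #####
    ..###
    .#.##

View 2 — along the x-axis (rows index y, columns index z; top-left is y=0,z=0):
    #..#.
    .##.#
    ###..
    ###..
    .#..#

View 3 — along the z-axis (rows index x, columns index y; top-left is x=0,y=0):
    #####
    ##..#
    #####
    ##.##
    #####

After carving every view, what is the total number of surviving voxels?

voxel count = 34

full grid |V| = 125
carve view 1 (along y, XZ-mask fill 16/25): 80 voxels remain
carve view 2 (along x, YZ-mask fill 13/25): 41 voxels remain
carve view 3 (along z, XY-mask fill 22/25): 34 voxels remain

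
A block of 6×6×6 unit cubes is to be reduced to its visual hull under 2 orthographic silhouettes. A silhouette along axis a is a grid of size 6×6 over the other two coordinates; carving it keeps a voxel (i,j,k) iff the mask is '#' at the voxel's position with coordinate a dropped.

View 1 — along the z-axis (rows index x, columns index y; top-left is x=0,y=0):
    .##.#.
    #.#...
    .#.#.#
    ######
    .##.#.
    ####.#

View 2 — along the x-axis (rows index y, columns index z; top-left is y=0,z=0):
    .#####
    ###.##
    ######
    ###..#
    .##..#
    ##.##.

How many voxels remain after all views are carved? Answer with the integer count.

voxel count = 103

initial block: 6^3 = 216
  1. axis=2 (XY plane), |mask|=22  ⇒  voxels=132
  2. axis=0 (YZ plane), |mask|=27  ⇒  voxels=103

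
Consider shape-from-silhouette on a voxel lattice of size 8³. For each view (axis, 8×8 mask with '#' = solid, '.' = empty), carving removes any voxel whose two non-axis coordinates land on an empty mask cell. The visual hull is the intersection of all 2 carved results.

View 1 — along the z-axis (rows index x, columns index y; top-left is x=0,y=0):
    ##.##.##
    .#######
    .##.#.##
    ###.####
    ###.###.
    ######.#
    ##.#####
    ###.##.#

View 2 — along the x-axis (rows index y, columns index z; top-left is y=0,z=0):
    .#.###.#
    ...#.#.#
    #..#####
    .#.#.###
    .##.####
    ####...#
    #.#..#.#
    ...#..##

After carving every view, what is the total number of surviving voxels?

full grid |V| = 512
step 1: project along z, AND mask (51/64) → |grid| = 408
step 2: project along x, AND mask (37/64) → |grid| = 233

233 voxels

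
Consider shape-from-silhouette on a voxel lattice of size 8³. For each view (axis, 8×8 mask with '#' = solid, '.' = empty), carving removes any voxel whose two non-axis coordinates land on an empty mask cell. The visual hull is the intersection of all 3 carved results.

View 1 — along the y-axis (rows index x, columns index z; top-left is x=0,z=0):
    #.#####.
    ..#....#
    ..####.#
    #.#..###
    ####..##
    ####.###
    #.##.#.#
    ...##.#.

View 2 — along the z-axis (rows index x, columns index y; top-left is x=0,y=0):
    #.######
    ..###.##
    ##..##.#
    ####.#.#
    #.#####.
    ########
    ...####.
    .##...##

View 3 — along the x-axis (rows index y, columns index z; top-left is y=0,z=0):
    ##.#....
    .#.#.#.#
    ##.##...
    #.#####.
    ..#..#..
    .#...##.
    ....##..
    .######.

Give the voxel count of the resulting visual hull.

initial block: 8^3 = 512
  1. axis=1 (XZ plane), |mask|=39  ⇒  voxels=312
  2. axis=2 (XY plane), |mask|=45  ⇒  voxels=231
  3. axis=0 (YZ plane), |mask|=30  ⇒  voxels=103

|visual hull| = 103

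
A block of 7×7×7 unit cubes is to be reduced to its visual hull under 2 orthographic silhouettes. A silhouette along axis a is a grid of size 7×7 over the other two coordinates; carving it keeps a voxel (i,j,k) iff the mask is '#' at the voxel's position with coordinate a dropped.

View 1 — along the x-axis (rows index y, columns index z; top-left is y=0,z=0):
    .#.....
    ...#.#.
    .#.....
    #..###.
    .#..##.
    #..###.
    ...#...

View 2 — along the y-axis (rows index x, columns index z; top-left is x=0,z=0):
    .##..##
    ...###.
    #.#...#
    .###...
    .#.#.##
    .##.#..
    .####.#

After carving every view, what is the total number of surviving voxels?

full grid |V| = 343
  1. axis=0 (YZ plane), |mask|=16  ⇒  voxels=112
  2. axis=1 (XZ plane), |mask|=25  ⇒  voxels=54

|visual hull| = 54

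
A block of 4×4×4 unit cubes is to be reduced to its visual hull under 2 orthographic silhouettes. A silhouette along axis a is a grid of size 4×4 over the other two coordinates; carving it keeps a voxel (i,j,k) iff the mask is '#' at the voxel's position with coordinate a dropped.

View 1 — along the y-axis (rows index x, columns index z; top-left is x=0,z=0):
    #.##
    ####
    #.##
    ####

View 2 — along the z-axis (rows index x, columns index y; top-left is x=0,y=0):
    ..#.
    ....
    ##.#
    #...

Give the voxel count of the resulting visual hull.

initial block: 4^3 = 64
step 1: project along y, AND mask (14/16) → |grid| = 56
step 2: project along z, AND mask (5/16) → |grid| = 16

16 voxels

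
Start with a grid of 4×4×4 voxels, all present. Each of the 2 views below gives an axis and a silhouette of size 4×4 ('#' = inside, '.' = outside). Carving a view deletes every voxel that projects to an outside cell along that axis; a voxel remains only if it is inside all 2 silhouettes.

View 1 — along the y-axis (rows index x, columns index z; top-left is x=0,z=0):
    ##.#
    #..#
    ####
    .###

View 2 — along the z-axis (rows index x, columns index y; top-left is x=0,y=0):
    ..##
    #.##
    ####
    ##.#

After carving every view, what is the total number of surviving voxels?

|visual hull| = 37

full grid |V| = 64
step 1: project along y, AND mask (12/16) → |grid| = 48
step 2: project along z, AND mask (12/16) → |grid| = 37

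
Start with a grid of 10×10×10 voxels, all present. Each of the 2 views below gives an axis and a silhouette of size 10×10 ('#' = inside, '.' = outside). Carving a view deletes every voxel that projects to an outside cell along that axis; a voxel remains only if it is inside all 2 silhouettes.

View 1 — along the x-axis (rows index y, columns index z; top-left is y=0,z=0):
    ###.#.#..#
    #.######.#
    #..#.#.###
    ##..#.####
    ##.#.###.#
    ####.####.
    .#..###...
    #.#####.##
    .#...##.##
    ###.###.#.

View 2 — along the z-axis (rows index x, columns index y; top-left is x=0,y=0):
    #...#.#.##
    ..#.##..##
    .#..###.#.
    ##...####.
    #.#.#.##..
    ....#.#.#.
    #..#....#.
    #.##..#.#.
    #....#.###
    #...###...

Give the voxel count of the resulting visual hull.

285 voxels

start: 10×10×10 = 1000 voxels
step 1: project along x, AND mask (66/100) → |grid| = 660
step 2: project along z, AND mask (46/100) → |grid| = 285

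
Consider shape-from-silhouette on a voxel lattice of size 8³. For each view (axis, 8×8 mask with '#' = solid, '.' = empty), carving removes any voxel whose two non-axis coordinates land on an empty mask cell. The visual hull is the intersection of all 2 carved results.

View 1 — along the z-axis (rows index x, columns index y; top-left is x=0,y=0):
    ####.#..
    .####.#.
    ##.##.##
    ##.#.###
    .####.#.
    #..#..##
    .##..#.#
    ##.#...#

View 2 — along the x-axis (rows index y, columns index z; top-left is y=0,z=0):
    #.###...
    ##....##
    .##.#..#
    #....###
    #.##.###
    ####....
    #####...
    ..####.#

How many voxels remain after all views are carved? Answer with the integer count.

full grid |V| = 512
step 1: project along z, AND mask (39/64) → |grid| = 312
step 2: project along x, AND mask (36/64) → |grid| = 172

voxel count = 172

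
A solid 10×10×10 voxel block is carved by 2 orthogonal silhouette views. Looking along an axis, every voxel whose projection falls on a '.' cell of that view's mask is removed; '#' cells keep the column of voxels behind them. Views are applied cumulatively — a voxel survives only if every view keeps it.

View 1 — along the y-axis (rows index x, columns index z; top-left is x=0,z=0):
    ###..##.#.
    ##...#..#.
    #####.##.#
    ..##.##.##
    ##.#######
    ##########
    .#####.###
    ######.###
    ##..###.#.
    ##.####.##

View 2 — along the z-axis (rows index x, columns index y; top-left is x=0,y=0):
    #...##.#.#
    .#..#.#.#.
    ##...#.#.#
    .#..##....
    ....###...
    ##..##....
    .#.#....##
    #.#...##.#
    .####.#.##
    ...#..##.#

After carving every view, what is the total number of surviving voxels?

|visual hull| = 322

start: 10×10×10 = 1000 voxels
[1] y-view keeps 74 columns → grid now 740
[2] z-view keeps 44 columns → grid now 322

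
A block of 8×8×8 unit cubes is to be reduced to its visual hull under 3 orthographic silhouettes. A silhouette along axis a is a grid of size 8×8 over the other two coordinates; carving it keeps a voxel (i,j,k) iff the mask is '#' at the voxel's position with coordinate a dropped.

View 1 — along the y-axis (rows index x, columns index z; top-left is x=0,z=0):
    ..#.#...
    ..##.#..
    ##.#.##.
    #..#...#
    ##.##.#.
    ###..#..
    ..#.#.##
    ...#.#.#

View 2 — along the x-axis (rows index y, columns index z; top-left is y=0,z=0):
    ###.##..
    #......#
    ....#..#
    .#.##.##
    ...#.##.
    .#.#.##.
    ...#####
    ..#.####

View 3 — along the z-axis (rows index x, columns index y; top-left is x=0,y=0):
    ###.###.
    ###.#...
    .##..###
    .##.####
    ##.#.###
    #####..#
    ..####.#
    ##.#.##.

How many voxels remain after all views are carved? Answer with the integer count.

initial block: 8^3 = 512
after view 1 [y-axis, 29 of 64 cells solid] → remaining = 232
after view 2 [x-axis, 31 of 64 cells solid] → remaining = 110
after view 3 [z-axis, 43 of 64 cells solid] → remaining = 71

|visual hull| = 71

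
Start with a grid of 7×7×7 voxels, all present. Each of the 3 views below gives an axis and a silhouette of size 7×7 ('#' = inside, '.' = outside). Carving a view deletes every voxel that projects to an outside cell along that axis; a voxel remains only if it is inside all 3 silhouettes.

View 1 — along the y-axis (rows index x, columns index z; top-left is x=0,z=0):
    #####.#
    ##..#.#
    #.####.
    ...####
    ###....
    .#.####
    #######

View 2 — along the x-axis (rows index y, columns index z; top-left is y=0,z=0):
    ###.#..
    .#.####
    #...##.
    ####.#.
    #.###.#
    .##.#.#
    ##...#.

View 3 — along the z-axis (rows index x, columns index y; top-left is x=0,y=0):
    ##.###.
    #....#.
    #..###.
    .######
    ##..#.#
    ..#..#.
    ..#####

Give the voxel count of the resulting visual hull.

initial block: 7^3 = 343
[1] y-view keeps 34 columns → grid now 238
[2] x-view keeps 29 columns → grid now 142
[3] z-view keeps 28 columns → grid now 87

remaining voxels: 87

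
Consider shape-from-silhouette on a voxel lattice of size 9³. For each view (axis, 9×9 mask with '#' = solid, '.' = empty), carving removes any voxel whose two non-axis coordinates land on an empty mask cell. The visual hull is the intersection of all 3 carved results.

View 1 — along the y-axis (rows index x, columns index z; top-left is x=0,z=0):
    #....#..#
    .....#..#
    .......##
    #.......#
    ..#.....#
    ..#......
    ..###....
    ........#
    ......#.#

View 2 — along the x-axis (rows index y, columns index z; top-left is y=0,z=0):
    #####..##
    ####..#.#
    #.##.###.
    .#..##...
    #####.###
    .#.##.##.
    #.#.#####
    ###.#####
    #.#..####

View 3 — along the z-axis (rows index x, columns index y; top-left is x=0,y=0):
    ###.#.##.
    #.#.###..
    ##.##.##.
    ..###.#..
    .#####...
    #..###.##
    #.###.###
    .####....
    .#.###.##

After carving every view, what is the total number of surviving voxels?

voxel count = 67

before carving: 729 voxels (9×9×9)
[1] y-view keeps 18 columns → grid now 162
[2] x-view keeps 56 columns → grid now 112
[3] z-view keeps 49 columns → grid now 67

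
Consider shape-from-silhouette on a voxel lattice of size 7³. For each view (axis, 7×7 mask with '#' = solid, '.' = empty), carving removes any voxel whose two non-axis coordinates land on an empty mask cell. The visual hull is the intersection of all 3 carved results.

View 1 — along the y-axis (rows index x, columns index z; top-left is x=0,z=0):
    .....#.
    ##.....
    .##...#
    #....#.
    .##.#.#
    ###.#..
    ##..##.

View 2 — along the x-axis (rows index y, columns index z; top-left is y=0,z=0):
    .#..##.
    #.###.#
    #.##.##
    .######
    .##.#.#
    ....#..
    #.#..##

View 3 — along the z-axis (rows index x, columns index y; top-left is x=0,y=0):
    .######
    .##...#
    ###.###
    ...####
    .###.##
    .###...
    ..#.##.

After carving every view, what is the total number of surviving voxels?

before carving: 343 voxels (7×7×7)
V1 y: intersect with XZ mask (20 set) -- 140 left
V2 x: intersect with YZ mask (28 set) -- 79 left
V3 z: intersect with XY mask (30 set) -- 44 left

44 voxels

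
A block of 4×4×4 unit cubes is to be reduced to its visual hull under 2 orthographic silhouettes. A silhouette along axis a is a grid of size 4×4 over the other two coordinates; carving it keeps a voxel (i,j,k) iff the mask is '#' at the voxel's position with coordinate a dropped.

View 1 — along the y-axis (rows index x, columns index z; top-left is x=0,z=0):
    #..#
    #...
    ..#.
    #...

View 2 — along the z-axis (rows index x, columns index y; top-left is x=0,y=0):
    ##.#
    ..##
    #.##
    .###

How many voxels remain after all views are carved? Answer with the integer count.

full grid |V| = 64
carve view 1 (along y, XZ-mask fill 5/16): 20 voxels remain
carve view 2 (along z, XY-mask fill 11/16): 14 voxels remain

remaining voxels: 14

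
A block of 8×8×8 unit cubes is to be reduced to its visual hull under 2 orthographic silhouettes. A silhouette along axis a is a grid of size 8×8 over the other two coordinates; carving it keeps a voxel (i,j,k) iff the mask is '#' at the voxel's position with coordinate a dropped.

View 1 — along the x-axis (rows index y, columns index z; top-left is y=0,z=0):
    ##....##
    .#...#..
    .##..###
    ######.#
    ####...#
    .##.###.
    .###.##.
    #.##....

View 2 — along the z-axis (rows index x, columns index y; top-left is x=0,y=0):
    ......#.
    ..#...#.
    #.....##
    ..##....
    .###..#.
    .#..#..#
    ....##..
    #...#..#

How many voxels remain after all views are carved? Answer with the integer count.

remaining voxels: 90

initial block: 8^3 = 512
[1] x-view keeps 36 columns → grid now 288
[2] z-view keeps 20 columns → grid now 90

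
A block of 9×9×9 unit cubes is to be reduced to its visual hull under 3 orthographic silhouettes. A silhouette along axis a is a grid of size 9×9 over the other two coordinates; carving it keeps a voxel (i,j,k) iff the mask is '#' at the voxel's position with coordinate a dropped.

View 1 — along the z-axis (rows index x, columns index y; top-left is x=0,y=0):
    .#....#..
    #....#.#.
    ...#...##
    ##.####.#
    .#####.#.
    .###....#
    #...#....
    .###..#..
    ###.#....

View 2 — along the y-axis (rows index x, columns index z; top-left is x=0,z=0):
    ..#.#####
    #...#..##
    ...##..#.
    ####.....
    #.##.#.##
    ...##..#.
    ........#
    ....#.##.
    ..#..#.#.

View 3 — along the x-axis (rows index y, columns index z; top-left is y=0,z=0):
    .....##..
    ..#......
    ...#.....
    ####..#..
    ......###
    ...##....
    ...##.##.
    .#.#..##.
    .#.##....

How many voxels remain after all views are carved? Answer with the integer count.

initial block: 9^3 = 729
carve view 1 (along z, XY-mask fill 35/81): 315 voxels remain
carve view 2 (along y, XZ-mask fill 33/81): 135 voxels remain
carve view 3 (along x, YZ-mask fill 25/81): 42 voxels remain

voxel count = 42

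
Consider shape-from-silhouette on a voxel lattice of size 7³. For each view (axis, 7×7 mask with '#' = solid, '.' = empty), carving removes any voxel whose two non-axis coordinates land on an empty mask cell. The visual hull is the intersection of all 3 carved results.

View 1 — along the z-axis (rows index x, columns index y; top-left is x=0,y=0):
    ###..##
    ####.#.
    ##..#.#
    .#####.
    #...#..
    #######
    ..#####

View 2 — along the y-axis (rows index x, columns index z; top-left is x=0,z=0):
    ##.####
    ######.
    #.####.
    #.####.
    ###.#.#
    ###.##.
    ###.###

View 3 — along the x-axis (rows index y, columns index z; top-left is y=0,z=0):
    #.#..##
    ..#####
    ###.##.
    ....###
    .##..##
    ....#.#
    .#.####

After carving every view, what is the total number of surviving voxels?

start: 7×7×7 = 343 voxels
V1 z: intersect with XY mask (33 set) -- 231 left
V2 y: intersect with XZ mask (38 set) -- 180 left
V3 x: intersect with YZ mask (28 set) -- 102 left

voxel count = 102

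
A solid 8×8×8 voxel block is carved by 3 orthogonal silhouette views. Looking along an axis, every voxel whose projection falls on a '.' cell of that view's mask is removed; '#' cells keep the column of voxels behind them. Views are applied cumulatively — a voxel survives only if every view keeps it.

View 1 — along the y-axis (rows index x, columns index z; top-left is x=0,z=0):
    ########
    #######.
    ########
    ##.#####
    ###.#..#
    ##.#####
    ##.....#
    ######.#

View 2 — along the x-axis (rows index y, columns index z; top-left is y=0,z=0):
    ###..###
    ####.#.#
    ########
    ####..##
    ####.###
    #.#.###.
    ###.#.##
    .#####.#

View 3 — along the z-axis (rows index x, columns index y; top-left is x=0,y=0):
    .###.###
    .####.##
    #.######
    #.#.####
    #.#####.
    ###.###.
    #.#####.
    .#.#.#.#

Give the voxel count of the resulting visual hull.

voxel count = 240

before carving: 512 voxels (8×8×8)
V1 y: intersect with XZ mask (52 set) -- 416 left
V2 x: intersect with YZ mask (50 set) -- 325 left
V3 z: intersect with XY mask (47 set) -- 240 left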